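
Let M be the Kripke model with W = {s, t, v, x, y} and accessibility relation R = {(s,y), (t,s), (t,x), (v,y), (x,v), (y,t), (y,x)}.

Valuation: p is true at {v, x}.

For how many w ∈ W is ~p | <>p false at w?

s: ~p is T, <>p is F. ✓
t: ~p is T, <>p is T. ✓
v: ~p is F, <>p is F. ✗
x: ~p is F, <>p is T. ✓
y: ~p is T, <>p is T. ✓
Satisfying worlds: {s, t, x, y}.
So ~p | <>p fails at the other 1 world.

1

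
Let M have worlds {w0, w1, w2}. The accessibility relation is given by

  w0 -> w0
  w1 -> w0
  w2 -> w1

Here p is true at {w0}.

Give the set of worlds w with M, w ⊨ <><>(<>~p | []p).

w0: successors {w0}; <>(<>~p | []p) there: w0:T. ✓
w1: successors {w0}; <>(<>~p | []p) there: w0:T. ✓
w2: successors {w1}; <>(<>~p | []p) there: w1:T. ✓

{w0, w1, w2}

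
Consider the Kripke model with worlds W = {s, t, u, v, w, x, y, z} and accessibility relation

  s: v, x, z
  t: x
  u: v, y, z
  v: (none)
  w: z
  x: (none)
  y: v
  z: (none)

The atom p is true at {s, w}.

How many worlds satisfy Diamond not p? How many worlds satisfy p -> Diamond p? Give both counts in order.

For Diamond not p:
s: successors {v, x, z}; not p there: v:T, x:T, z:T. ✓
t: successors {x}; not p there: x:T. ✓
u: successors {v, y, z}; not p there: v:T, y:T, z:T. ✓
v: no successors, so Diamond not p fails. ✗
w: successors {z}; not p there: z:T. ✓
x: no successors, so Diamond not p fails. ✗
y: successors {v}; not p there: v:T. ✓
z: no successors, so Diamond not p fails. ✗
— 5 worlds.
For p -> Diamond p:
s: p is T, Diamond p is F. ✗
t: p is F, Diamond p is F. ✓
u: p is F, Diamond p is F. ✓
v: p is F, Diamond p is F. ✓
w: p is T, Diamond p is F. ✗
x: p is F, Diamond p is F. ✓
y: p is F, Diamond p is F. ✓
z: p is F, Diamond p is F. ✓
— 6 worlds.

5 and 6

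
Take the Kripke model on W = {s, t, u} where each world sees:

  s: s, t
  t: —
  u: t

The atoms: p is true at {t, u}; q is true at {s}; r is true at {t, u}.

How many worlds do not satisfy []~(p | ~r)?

2

s: successors {s, t}; ~(p | ~r) there: s:F, t:F. ✗
t: no successors, so []~(p | ~r) holds vacuously. ✓
u: successors {t}; ~(p | ~r) there: t:F. ✗
Satisfying worlds: {t}.
So []~(p | ~r) fails at the other 2 worlds.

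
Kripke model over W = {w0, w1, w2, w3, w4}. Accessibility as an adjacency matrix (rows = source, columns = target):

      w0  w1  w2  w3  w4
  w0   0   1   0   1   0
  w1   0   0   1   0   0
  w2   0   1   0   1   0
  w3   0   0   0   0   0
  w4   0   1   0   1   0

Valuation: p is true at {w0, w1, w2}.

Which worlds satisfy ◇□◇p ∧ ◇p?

w0: ◇□◇p is T, ◇p is T. ✓
w1: ◇□◇p is F, ◇p is T. ✗
w2: ◇□◇p is T, ◇p is T. ✓
w3: ◇□◇p is F, ◇p is F. ✗
w4: ◇□◇p is T, ◇p is T. ✓

{w0, w2, w4}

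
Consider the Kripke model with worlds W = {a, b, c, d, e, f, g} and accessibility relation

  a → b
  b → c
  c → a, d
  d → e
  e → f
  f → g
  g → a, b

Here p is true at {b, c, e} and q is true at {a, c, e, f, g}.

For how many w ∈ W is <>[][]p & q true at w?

3

a: <>[][]p is F, q is T. ✗
b: <>[][]p is T, q is F. ✗
c: <>[][]p is T, q is T. ✓
d: <>[][]p is F, q is F. ✗
e: <>[][]p is F, q is T. ✗
f: <>[][]p is T, q is T. ✓
g: <>[][]p is T, q is T. ✓
Satisfying worlds: {c, f, g}.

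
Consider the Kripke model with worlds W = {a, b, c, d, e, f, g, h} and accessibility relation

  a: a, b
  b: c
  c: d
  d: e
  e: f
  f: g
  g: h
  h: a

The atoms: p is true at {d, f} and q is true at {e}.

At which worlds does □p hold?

a: successors {a, b}; p there: a:F, b:F. ✗
b: successors {c}; p there: c:F. ✗
c: successors {d}; p there: d:T. ✓
d: successors {e}; p there: e:F. ✗
e: successors {f}; p there: f:T. ✓
f: successors {g}; p there: g:F. ✗
g: successors {h}; p there: h:F. ✗
h: successors {a}; p there: a:F. ✗

{c, e}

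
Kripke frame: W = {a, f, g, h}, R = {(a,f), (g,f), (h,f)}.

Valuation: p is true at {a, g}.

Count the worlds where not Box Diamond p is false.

1

a: Box Diamond p is F. ✓
f: Box Diamond p is T. ✗
g: Box Diamond p is F. ✓
h: Box Diamond p is F. ✓
Satisfying worlds: {a, g, h}.
So not Box Diamond p fails at the other 1 world.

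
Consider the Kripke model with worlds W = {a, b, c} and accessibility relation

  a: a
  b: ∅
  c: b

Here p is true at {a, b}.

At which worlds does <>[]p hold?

{a, c}

a: successors {a}; []p there: a:T. ✓
b: no successors, so <>[]p fails. ✗
c: successors {b}; []p there: b:T. ✓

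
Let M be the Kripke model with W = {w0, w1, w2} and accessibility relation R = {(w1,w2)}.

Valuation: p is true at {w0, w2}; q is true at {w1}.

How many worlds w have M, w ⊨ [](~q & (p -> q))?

w0: no successors, so [](~q & (p -> q)) holds vacuously. ✓
w1: successors {w2}; ~q & (p -> q) there: w2:F. ✗
w2: no successors, so [](~q & (p -> q)) holds vacuously. ✓
Satisfying worlds: {w0, w2}.

2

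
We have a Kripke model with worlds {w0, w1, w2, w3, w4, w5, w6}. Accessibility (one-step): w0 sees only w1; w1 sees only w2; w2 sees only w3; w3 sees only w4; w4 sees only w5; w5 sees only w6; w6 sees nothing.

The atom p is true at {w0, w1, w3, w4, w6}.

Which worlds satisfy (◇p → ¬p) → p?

{w0, w1, w3, w4, w6}

w0: ◇p → ¬p is F, p is T. ✓
w1: ◇p → ¬p is T, p is T. ✓
w2: ◇p → ¬p is T, p is F. ✗
w3: ◇p → ¬p is F, p is T. ✓
w4: ◇p → ¬p is T, p is T. ✓
w5: ◇p → ¬p is T, p is F. ✗
w6: ◇p → ¬p is T, p is T. ✓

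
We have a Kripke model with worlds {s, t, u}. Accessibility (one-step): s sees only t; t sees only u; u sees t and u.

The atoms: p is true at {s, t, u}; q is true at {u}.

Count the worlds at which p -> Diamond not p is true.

s: p is T, Diamond not p is F. ✗
t: p is T, Diamond not p is F. ✗
u: p is T, Diamond not p is F. ✗
Satisfying worlds: ∅.

0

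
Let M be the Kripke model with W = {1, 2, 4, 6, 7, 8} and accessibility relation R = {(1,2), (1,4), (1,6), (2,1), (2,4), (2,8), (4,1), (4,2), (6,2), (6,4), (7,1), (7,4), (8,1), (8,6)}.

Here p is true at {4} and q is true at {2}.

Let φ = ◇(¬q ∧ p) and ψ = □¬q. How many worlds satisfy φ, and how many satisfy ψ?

4 and 3

For ◇(¬q ∧ p):
1: successors {2, 4, 6}; ¬q ∧ p there: 2:F, 4:T, 6:F. ✓
2: successors {1, 4, 8}; ¬q ∧ p there: 1:F, 4:T, 8:F. ✓
4: successors {1, 2}; ¬q ∧ p there: 1:F, 2:F. ✗
6: successors {2, 4}; ¬q ∧ p there: 2:F, 4:T. ✓
7: successors {1, 4}; ¬q ∧ p there: 1:F, 4:T. ✓
8: successors {1, 6}; ¬q ∧ p there: 1:F, 6:F. ✗
— 4 worlds.
For □¬q:
1: successors {2, 4, 6}; ¬q there: 2:F, 4:T, 6:T. ✗
2: successors {1, 4, 8}; ¬q there: 1:T, 4:T, 8:T. ✓
4: successors {1, 2}; ¬q there: 1:T, 2:F. ✗
6: successors {2, 4}; ¬q there: 2:F, 4:T. ✗
7: successors {1, 4}; ¬q there: 1:T, 4:T. ✓
8: successors {1, 6}; ¬q there: 1:T, 6:T. ✓
— 3 worlds.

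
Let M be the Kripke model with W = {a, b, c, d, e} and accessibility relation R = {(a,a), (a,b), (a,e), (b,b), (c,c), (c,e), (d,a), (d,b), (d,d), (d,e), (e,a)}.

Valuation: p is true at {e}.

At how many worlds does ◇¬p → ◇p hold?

a: ◇¬p is T, ◇p is T. ✓
b: ◇¬p is T, ◇p is F. ✗
c: ◇¬p is T, ◇p is T. ✓
d: ◇¬p is T, ◇p is T. ✓
e: ◇¬p is T, ◇p is F. ✗
Satisfying worlds: {a, c, d}.

3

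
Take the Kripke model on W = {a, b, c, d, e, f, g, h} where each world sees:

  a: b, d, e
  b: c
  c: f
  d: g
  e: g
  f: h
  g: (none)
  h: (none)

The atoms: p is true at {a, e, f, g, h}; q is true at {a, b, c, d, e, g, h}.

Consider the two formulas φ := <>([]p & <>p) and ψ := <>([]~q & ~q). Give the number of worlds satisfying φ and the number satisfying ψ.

3 and 0

For <>([]p & <>p):
a: successors {b, d, e}; []p & <>p there: b:F, d:T, e:T. ✓
b: successors {c}; []p & <>p there: c:T. ✓
c: successors {f}; []p & <>p there: f:T. ✓
d: successors {g}; []p & <>p there: g:F. ✗
e: successors {g}; []p & <>p there: g:F. ✗
f: successors {h}; []p & <>p there: h:F. ✗
g: no successors, so <>([]p & <>p) fails. ✗
h: no successors, so <>([]p & <>p) fails. ✗
— 3 worlds.
For <>([]~q & ~q):
a: successors {b, d, e}; []~q & ~q there: b:F, d:F, e:F. ✗
b: successors {c}; []~q & ~q there: c:F. ✗
c: successors {f}; []~q & ~q there: f:F. ✗
d: successors {g}; []~q & ~q there: g:F. ✗
e: successors {g}; []~q & ~q there: g:F. ✗
f: successors {h}; []~q & ~q there: h:F. ✗
g: no successors, so <>([]~q & ~q) fails. ✗
h: no successors, so <>([]~q & ~q) fails. ✗
— 0 worlds.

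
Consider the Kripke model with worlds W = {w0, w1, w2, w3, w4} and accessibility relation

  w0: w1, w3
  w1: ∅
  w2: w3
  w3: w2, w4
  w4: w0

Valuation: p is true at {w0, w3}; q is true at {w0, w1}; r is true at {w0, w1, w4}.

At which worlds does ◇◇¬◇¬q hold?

w0: successors {w1, w3}; ◇¬◇¬q there: w1:F, w3:T. ✓
w1: no successors, so ◇◇¬◇¬q fails. ✗
w2: successors {w3}; ◇¬◇¬q there: w3:T. ✓
w3: successors {w2, w4}; ◇¬◇¬q there: w2:F, w4:F. ✗
w4: successors {w0}; ◇¬◇¬q there: w0:T. ✓

{w0, w2, w4}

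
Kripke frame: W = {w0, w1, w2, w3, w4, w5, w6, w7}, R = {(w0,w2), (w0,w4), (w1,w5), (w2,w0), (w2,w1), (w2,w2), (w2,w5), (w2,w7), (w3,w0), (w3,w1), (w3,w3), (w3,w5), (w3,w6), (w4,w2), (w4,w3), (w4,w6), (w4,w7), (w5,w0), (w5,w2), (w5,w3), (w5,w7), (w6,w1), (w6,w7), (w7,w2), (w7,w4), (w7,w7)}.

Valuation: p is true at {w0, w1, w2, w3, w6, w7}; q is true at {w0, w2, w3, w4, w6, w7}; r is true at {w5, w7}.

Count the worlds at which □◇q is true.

w0: successors {w2, w4}; ◇q there: w2:T, w4:T. ✓
w1: successors {w5}; ◇q there: w5:T. ✓
w2: successors {w0, w1, w2, w5, w7}; ◇q there: w0:T, w1:F, w2:T, w5:T, w7:T. ✗
w3: successors {w0, w1, w3, w5, w6}; ◇q there: w0:T, w1:F, w3:T, w5:T, w6:T. ✗
w4: successors {w2, w3, w6, w7}; ◇q there: w2:T, w3:T, w6:T, w7:T. ✓
w5: successors {w0, w2, w3, w7}; ◇q there: w0:T, w2:T, w3:T, w7:T. ✓
w6: successors {w1, w7}; ◇q there: w1:F, w7:T. ✗
w7: successors {w2, w4, w7}; ◇q there: w2:T, w4:T, w7:T. ✓
Satisfying worlds: {w0, w1, w4, w5, w7}.

5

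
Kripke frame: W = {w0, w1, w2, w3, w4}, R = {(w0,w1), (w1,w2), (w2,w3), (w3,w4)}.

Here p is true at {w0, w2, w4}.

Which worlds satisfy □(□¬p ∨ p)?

{w1, w3, w4}

w0: successors {w1}; □¬p ∨ p there: w1:F. ✗
w1: successors {w2}; □¬p ∨ p there: w2:T. ✓
w2: successors {w3}; □¬p ∨ p there: w3:F. ✗
w3: successors {w4}; □¬p ∨ p there: w4:T. ✓
w4: no successors, so □(□¬p ∨ p) holds vacuously. ✓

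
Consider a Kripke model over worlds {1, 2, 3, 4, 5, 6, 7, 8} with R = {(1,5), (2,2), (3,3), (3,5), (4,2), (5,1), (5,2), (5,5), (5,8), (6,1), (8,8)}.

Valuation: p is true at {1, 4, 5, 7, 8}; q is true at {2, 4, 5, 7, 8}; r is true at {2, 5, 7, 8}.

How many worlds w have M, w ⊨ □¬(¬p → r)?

1

1: successors {5}; ¬(¬p → r) there: 5:F. ✗
2: successors {2}; ¬(¬p → r) there: 2:F. ✗
3: successors {3, 5}; ¬(¬p → r) there: 3:T, 5:F. ✗
4: successors {2}; ¬(¬p → r) there: 2:F. ✗
5: successors {1, 2, 5, 8}; ¬(¬p → r) there: 1:F, 2:F, 5:F, 8:F. ✗
6: successors {1}; ¬(¬p → r) there: 1:F. ✗
7: no successors, so □¬(¬p → r) holds vacuously. ✓
8: successors {8}; ¬(¬p → r) there: 8:F. ✗
Satisfying worlds: {7}.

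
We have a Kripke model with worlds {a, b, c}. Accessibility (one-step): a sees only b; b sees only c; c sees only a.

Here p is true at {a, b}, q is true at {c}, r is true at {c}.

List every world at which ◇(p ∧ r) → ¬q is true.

{a, b, c}

a: ◇(p ∧ r) is F, ¬q is T. ✓
b: ◇(p ∧ r) is F, ¬q is T. ✓
c: ◇(p ∧ r) is F, ¬q is F. ✓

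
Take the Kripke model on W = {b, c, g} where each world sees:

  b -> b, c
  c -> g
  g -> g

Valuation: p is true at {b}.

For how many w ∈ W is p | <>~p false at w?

b: p is T, <>~p is T. ✓
c: p is F, <>~p is T. ✓
g: p is F, <>~p is T. ✓
Satisfying worlds: {b, c, g}.
So p | <>~p fails at the other 0 worlds.

0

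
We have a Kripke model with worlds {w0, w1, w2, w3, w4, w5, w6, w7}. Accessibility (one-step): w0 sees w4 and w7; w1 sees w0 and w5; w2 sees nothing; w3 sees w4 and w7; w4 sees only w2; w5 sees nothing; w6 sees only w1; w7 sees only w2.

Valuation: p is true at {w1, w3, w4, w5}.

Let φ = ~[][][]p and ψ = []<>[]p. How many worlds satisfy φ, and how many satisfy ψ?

2 and 5

For ~[][][]p:
w0: [][][]p is T. ✗
w1: [][][]p is F. ✓
w2: [][][]p is T. ✗
w3: [][][]p is T. ✗
w4: [][][]p is T. ✗
w5: [][][]p is T. ✗
w6: [][][]p is F. ✓
w7: [][][]p is T. ✗
— 2 worlds.
For []<>[]p:
w0: successors {w4, w7}; <>[]p there: w4:T, w7:T. ✓
w1: successors {w0, w5}; <>[]p there: w0:F, w5:F. ✗
w2: no successors, so []<>[]p holds vacuously. ✓
w3: successors {w4, w7}; <>[]p there: w4:T, w7:T. ✓
w4: successors {w2}; <>[]p there: w2:F. ✗
w5: no successors, so []<>[]p holds vacuously. ✓
w6: successors {w1}; <>[]p there: w1:T. ✓
w7: successors {w2}; <>[]p there: w2:F. ✗
— 5 worlds.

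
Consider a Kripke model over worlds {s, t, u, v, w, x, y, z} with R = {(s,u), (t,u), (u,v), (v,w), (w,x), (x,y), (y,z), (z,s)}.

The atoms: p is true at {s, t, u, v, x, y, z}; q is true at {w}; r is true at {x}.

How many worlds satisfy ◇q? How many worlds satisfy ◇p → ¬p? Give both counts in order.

1 and 2

For ◇q:
s: successors {u}; q there: u:F. ✗
t: successors {u}; q there: u:F. ✗
u: successors {v}; q there: v:F. ✗
v: successors {w}; q there: w:T. ✓
w: successors {x}; q there: x:F. ✗
x: successors {y}; q there: y:F. ✗
y: successors {z}; q there: z:F. ✗
z: successors {s}; q there: s:F. ✗
— 1 world.
For ◇p → ¬p:
s: ◇p is T, ¬p is F. ✗
t: ◇p is T, ¬p is F. ✗
u: ◇p is T, ¬p is F. ✗
v: ◇p is F, ¬p is F. ✓
w: ◇p is T, ¬p is T. ✓
x: ◇p is T, ¬p is F. ✗
y: ◇p is T, ¬p is F. ✗
z: ◇p is T, ¬p is F. ✗
— 2 worlds.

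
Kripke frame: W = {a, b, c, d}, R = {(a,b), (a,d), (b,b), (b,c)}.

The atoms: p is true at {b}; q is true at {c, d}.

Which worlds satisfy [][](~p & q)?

a: successors {b, d}; [](~p & q) there: b:F, d:T. ✗
b: successors {b, c}; [](~p & q) there: b:F, c:T. ✗
c: no successors, so [][](~p & q) holds vacuously. ✓
d: no successors, so [][](~p & q) holds vacuously. ✓

{c, d}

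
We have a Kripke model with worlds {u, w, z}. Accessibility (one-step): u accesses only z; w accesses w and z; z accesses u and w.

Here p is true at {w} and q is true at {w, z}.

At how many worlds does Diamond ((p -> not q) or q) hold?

u: successors {z}; (p -> not q) or q there: z:T. ✓
w: successors {w, z}; (p -> not q) or q there: w:T, z:T. ✓
z: successors {u, w}; (p -> not q) or q there: u:T, w:T. ✓
Satisfying worlds: {u, w, z}.

3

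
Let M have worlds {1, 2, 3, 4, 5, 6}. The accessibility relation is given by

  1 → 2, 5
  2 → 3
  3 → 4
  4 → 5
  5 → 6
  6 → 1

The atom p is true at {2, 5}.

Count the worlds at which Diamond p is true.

1: successors {2, 5}; p there: 2:T, 5:T. ✓
2: successors {3}; p there: 3:F. ✗
3: successors {4}; p there: 4:F. ✗
4: successors {5}; p there: 5:T. ✓
5: successors {6}; p there: 6:F. ✗
6: successors {1}; p there: 1:F. ✗
Satisfying worlds: {1, 4}.

2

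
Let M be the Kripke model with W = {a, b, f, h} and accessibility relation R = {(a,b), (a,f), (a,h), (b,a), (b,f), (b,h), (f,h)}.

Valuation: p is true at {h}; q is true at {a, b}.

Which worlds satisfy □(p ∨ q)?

{f, h}

a: successors {b, f, h}; p ∨ q there: b:T, f:F, h:T. ✗
b: successors {a, f, h}; p ∨ q there: a:T, f:F, h:T. ✗
f: successors {h}; p ∨ q there: h:T. ✓
h: no successors, so □(p ∨ q) holds vacuously. ✓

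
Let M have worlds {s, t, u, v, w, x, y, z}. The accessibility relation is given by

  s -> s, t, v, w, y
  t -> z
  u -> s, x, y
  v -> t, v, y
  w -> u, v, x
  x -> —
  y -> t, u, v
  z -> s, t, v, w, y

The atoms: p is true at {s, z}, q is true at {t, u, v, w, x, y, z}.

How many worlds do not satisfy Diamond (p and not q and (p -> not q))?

5

s: successors {s, t, v, w, y}; p and not q and (p -> not q) there: s:T, t:F, v:F, w:F, y:F. ✓
t: successors {z}; p and not q and (p -> not q) there: z:F. ✗
u: successors {s, x, y}; p and not q and (p -> not q) there: s:T, x:F, y:F. ✓
v: successors {t, v, y}; p and not q and (p -> not q) there: t:F, v:F, y:F. ✗
w: successors {u, v, x}; p and not q and (p -> not q) there: u:F, v:F, x:F. ✗
x: no successors, so Diamond (p and not q and (p -> not q)) fails. ✗
y: successors {t, u, v}; p and not q and (p -> not q) there: t:F, u:F, v:F. ✗
z: successors {s, t, v, w, y}; p and not q and (p -> not q) there: s:T, t:F, v:F, w:F, y:F. ✓
Satisfying worlds: {s, u, z}.
So Diamond (p and not q and (p -> not q)) fails at the other 5 worlds.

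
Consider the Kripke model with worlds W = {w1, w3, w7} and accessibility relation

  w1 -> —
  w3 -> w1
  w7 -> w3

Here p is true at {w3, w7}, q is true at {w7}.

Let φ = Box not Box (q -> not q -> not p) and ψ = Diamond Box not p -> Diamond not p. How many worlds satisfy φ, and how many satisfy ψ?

1 and 2

For Box not Box (q -> not q -> not p):
w1: no successors, so Box not Box (q -> not q -> not p) holds vacuously. ✓
w3: successors {w1}; not Box (q -> not q -> not p) there: w1:F. ✗
w7: successors {w3}; not Box (q -> not q -> not p) there: w3:F. ✗
— 1 world.
For Diamond Box not p -> Diamond not p:
w1: Diamond Box not p is F, Diamond not p is F. ✓
w3: Diamond Box not p is T, Diamond not p is T. ✓
w7: Diamond Box not p is T, Diamond not p is F. ✗
— 2 worlds.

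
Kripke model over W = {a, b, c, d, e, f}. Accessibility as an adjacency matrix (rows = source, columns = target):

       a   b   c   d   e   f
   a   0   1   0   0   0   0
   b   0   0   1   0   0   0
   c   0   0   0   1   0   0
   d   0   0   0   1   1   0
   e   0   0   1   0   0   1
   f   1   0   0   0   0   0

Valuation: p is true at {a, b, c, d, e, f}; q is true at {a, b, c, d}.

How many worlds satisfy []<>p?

a: successors {b}; <>p there: b:T. ✓
b: successors {c}; <>p there: c:T. ✓
c: successors {d}; <>p there: d:T. ✓
d: successors {d, e}; <>p there: d:T, e:T. ✓
e: successors {c, f}; <>p there: c:T, f:T. ✓
f: successors {a}; <>p there: a:T. ✓
Satisfying worlds: {a, b, c, d, e, f}.

6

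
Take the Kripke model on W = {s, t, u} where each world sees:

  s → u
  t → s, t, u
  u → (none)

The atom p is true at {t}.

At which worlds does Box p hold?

s: successors {u}; p there: u:F. ✗
t: successors {s, t, u}; p there: s:F, t:T, u:F. ✗
u: no successors, so Box p holds vacuously. ✓

{u}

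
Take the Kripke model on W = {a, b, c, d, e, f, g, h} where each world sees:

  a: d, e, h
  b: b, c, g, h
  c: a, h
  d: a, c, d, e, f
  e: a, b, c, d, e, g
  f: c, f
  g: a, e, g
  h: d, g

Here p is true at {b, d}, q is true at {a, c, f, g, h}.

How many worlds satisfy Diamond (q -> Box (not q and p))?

a: successors {d, e, h}; q -> Box (not q and p) there: d:T, e:T, h:F. ✓
b: successors {b, c, g, h}; q -> Box (not q and p) there: b:T, c:F, g:F, h:F. ✓
c: successors {a, h}; q -> Box (not q and p) there: a:F, h:F. ✗
d: successors {a, c, d, e, f}; q -> Box (not q and p) there: a:F, c:F, d:T, e:T, f:F. ✓
e: successors {a, b, c, d, e, g}; q -> Box (not q and p) there: a:F, b:T, c:F, d:T, e:T, g:F. ✓
f: successors {c, f}; q -> Box (not q and p) there: c:F, f:F. ✗
g: successors {a, e, g}; q -> Box (not q and p) there: a:F, e:T, g:F. ✓
h: successors {d, g}; q -> Box (not q and p) there: d:T, g:F. ✓
Satisfying worlds: {a, b, d, e, g, h}.

6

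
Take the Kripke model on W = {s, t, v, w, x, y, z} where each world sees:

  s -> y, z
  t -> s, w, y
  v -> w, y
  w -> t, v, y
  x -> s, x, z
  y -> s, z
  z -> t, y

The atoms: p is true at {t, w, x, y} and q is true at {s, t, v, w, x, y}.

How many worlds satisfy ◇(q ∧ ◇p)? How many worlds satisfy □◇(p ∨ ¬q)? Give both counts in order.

For ◇(q ∧ ◇p):
s: successors {y, z}; q ∧ ◇p there: y:F, z:F. ✗
t: successors {s, w, y}; q ∧ ◇p there: s:T, w:T, y:F. ✓
v: successors {w, y}; q ∧ ◇p there: w:T, y:F. ✓
w: successors {t, v, y}; q ∧ ◇p there: t:T, v:T, y:F. ✓
x: successors {s, x, z}; q ∧ ◇p there: s:T, x:T, z:F. ✓
y: successors {s, z}; q ∧ ◇p there: s:T, z:F. ✓
z: successors {t, y}; q ∧ ◇p there: t:T, y:F. ✓
— 6 worlds.
For □◇(p ∨ ¬q):
s: successors {y, z}; ◇(p ∨ ¬q) there: y:T, z:T. ✓
t: successors {s, w, y}; ◇(p ∨ ¬q) there: s:T, w:T, y:T. ✓
v: successors {w, y}; ◇(p ∨ ¬q) there: w:T, y:T. ✓
w: successors {t, v, y}; ◇(p ∨ ¬q) there: t:T, v:T, y:T. ✓
x: successors {s, x, z}; ◇(p ∨ ¬q) there: s:T, x:T, z:T. ✓
y: successors {s, z}; ◇(p ∨ ¬q) there: s:T, z:T. ✓
z: successors {t, y}; ◇(p ∨ ¬q) there: t:T, y:T. ✓
— 7 worlds.

6 and 7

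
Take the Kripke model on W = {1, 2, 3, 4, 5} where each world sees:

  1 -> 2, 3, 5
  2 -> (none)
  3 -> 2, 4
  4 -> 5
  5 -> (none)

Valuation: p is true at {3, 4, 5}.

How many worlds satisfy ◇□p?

3

1: successors {2, 3, 5}; □p there: 2:T, 3:F, 5:T. ✓
2: no successors, so ◇□p fails. ✗
3: successors {2, 4}; □p there: 2:T, 4:T. ✓
4: successors {5}; □p there: 5:T. ✓
5: no successors, so ◇□p fails. ✗
Satisfying worlds: {1, 3, 4}.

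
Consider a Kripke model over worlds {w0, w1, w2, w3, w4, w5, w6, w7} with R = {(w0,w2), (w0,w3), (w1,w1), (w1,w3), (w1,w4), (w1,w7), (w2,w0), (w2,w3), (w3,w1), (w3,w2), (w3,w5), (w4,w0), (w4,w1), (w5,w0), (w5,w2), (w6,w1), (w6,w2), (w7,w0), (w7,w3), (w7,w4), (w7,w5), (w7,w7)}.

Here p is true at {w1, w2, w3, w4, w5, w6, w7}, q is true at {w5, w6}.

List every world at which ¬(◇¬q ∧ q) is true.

{w0, w1, w2, w3, w4, w7}

w0: ◇¬q ∧ q is F. ✓
w1: ◇¬q ∧ q is F. ✓
w2: ◇¬q ∧ q is F. ✓
w3: ◇¬q ∧ q is F. ✓
w4: ◇¬q ∧ q is F. ✓
w5: ◇¬q ∧ q is T. ✗
w6: ◇¬q ∧ q is T. ✗
w7: ◇¬q ∧ q is F. ✓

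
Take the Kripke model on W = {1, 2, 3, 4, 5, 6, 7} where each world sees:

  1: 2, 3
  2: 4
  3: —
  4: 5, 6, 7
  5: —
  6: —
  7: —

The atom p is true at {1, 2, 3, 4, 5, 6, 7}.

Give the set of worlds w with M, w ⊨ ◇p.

1: successors {2, 3}; p there: 2:T, 3:T. ✓
2: successors {4}; p there: 4:T. ✓
3: no successors, so ◇p fails. ✗
4: successors {5, 6, 7}; p there: 5:T, 6:T, 7:T. ✓
5: no successors, so ◇p fails. ✗
6: no successors, so ◇p fails. ✗
7: no successors, so ◇p fails. ✗

{1, 2, 4}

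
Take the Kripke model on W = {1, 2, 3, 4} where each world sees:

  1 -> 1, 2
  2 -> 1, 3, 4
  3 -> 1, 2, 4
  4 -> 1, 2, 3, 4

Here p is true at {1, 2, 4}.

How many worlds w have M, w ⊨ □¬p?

0

1: successors {1, 2}; ¬p there: 1:F, 2:F. ✗
2: successors {1, 3, 4}; ¬p there: 1:F, 3:T, 4:F. ✗
3: successors {1, 2, 4}; ¬p there: 1:F, 2:F, 4:F. ✗
4: successors {1, 2, 3, 4}; ¬p there: 1:F, 2:F, 3:T, 4:F. ✗
Satisfying worlds: ∅.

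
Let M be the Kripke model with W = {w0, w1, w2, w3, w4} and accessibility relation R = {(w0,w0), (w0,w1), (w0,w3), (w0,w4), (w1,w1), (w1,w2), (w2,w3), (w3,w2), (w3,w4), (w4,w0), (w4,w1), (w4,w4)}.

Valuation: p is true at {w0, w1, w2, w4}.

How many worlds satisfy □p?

3

w0: successors {w0, w1, w3, w4}; p there: w0:T, w1:T, w3:F, w4:T. ✗
w1: successors {w1, w2}; p there: w1:T, w2:T. ✓
w2: successors {w3}; p there: w3:F. ✗
w3: successors {w2, w4}; p there: w2:T, w4:T. ✓
w4: successors {w0, w1, w4}; p there: w0:T, w1:T, w4:T. ✓
Satisfying worlds: {w1, w3, w4}.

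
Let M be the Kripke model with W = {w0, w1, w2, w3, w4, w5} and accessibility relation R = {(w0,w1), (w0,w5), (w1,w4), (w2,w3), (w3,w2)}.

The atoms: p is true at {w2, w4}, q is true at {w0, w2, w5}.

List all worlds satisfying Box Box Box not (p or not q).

w0: successors {w1, w5}; Box Box not (p or not q) there: w1:T, w5:T. ✓
w1: successors {w4}; Box Box not (p or not q) there: w4:T. ✓
w2: successors {w3}; Box Box not (p or not q) there: w3:F. ✗
w3: successors {w2}; Box Box not (p or not q) there: w2:F. ✗
w4: no successors, so Box Box Box not (p or not q) holds vacuously. ✓
w5: no successors, so Box Box Box not (p or not q) holds vacuously. ✓

{w0, w1, w4, w5}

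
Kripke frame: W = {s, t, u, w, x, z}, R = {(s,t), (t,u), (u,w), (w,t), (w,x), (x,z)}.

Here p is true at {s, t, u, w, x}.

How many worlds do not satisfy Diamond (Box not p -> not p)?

s: successors {t}; Box not p -> not p there: t:T. ✓
t: successors {u}; Box not p -> not p there: u:T. ✓
u: successors {w}; Box not p -> not p there: w:T. ✓
w: successors {t, x}; Box not p -> not p there: t:T, x:F. ✓
x: successors {z}; Box not p -> not p there: z:T. ✓
z: no successors, so Diamond (Box not p -> not p) fails. ✗
Satisfying worlds: {s, t, u, w, x}.
So Diamond (Box not p -> not p) fails at the other 1 world.

1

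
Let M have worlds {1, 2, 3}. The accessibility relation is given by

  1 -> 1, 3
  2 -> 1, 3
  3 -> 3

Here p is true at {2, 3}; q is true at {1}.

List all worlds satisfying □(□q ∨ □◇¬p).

∅

1: successors {1, 3}; □q ∨ □◇¬p there: 1:F, 3:F. ✗
2: successors {1, 3}; □q ∨ □◇¬p there: 1:F, 3:F. ✗
3: successors {3}; □q ∨ □◇¬p there: 3:F. ✗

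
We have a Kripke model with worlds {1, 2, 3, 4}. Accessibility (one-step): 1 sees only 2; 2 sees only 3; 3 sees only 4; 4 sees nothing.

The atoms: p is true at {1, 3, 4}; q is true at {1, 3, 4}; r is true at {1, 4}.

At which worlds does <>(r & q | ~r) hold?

1: successors {2}; r & q | ~r there: 2:T. ✓
2: successors {3}; r & q | ~r there: 3:T. ✓
3: successors {4}; r & q | ~r there: 4:T. ✓
4: no successors, so <>(r & q | ~r) fails. ✗

{1, 2, 3}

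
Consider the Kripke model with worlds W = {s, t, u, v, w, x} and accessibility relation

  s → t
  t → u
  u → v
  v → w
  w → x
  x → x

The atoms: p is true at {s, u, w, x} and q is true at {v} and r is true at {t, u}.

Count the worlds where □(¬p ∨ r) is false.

s: successors {t}; ¬p ∨ r there: t:T. ✓
t: successors {u}; ¬p ∨ r there: u:T. ✓
u: successors {v}; ¬p ∨ r there: v:T. ✓
v: successors {w}; ¬p ∨ r there: w:F. ✗
w: successors {x}; ¬p ∨ r there: x:F. ✗
x: successors {x}; ¬p ∨ r there: x:F. ✗
Satisfying worlds: {s, t, u}.
So □(¬p ∨ r) fails at the other 3 worlds.

3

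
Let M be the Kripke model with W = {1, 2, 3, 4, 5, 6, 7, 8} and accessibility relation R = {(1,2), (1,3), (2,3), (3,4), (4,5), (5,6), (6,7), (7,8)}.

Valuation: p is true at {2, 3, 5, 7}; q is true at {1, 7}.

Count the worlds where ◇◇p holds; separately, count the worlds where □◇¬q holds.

3 and 6

For ◇◇p:
1: successors {2, 3}; ◇p there: 2:T, 3:F. ✓
2: successors {3}; ◇p there: 3:F. ✗
3: successors {4}; ◇p there: 4:T. ✓
4: successors {5}; ◇p there: 5:F. ✗
5: successors {6}; ◇p there: 6:T. ✓
6: successors {7}; ◇p there: 7:F. ✗
7: successors {8}; ◇p there: 8:F. ✗
8: no successors, so ◇◇p fails. ✗
— 3 worlds.
For □◇¬q:
1: successors {2, 3}; ◇¬q there: 2:T, 3:T. ✓
2: successors {3}; ◇¬q there: 3:T. ✓
3: successors {4}; ◇¬q there: 4:T. ✓
4: successors {5}; ◇¬q there: 5:T. ✓
5: successors {6}; ◇¬q there: 6:F. ✗
6: successors {7}; ◇¬q there: 7:T. ✓
7: successors {8}; ◇¬q there: 8:F. ✗
8: no successors, so □◇¬q holds vacuously. ✓
— 6 worlds.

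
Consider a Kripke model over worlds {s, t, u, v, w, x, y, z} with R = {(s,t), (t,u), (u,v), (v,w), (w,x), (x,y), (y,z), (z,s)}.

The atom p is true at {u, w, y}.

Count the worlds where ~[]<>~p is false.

5

s: []<>~p is F. ✓
t: []<>~p is T. ✗
u: []<>~p is F. ✓
v: []<>~p is T. ✗
w: []<>~p is F. ✓
x: []<>~p is T. ✗
y: []<>~p is T. ✗
z: []<>~p is T. ✗
Satisfying worlds: {s, u, w}.
So ~[]<>~p fails at the other 5 worlds.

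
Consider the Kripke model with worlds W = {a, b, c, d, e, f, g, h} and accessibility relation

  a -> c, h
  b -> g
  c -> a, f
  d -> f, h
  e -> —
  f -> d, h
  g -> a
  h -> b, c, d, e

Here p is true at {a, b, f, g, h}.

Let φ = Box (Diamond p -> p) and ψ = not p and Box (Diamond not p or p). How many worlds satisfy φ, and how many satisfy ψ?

5 and 3

For Box (Diamond p -> p):
a: successors {c, h}; Diamond p -> p there: c:F, h:T. ✗
b: successors {g}; Diamond p -> p there: g:T. ✓
c: successors {a, f}; Diamond p -> p there: a:T, f:T. ✓
d: successors {f, h}; Diamond p -> p there: f:T, h:T. ✓
e: no successors, so Box (Diamond p -> p) holds vacuously. ✓
f: successors {d, h}; Diamond p -> p there: d:F, h:T. ✗
g: successors {a}; Diamond p -> p there: a:T. ✓
h: successors {b, c, d, e}; Diamond p -> p there: b:T, c:F, d:F, e:T. ✗
— 5 worlds.
For not p and Box (Diamond not p or p):
a: not p is F, Box (Diamond not p or p) is F. ✗
b: not p is F, Box (Diamond not p or p) is T. ✗
c: not p is T, Box (Diamond not p or p) is T. ✓
d: not p is T, Box (Diamond not p or p) is T. ✓
e: not p is T, Box (Diamond not p or p) is T. ✓
f: not p is F, Box (Diamond not p or p) is F. ✗
g: not p is F, Box (Diamond not p or p) is T. ✗
h: not p is F, Box (Diamond not p or p) is F. ✗
— 3 worlds.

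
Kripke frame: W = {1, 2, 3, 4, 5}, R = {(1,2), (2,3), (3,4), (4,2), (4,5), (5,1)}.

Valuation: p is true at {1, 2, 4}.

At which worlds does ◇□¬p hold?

1: successors {2}; □¬p there: 2:T. ✓
2: successors {3}; □¬p there: 3:F. ✗
3: successors {4}; □¬p there: 4:F. ✗
4: successors {2, 5}; □¬p there: 2:T, 5:F. ✓
5: successors {1}; □¬p there: 1:F. ✗

{1, 4}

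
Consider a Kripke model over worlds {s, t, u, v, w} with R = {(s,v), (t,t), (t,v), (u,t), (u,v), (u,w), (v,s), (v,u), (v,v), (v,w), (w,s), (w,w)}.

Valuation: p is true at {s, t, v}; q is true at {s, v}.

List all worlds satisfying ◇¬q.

{t, u, v, w}

s: successors {v}; ¬q there: v:F. ✗
t: successors {t, v}; ¬q there: t:T, v:F. ✓
u: successors {t, v, w}; ¬q there: t:T, v:F, w:T. ✓
v: successors {s, u, v, w}; ¬q there: s:F, u:T, v:F, w:T. ✓
w: successors {s, w}; ¬q there: s:F, w:T. ✓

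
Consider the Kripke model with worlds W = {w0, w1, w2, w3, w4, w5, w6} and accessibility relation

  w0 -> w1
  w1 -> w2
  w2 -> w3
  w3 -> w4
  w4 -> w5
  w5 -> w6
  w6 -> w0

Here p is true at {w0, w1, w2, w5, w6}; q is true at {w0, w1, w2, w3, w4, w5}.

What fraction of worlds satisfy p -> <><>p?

w0: p is T, <><>p is T. ✓
w1: p is T, <><>p is F. ✗
w2: p is T, <><>p is F. ✗
w3: p is F, <><>p is T. ✓
w4: p is F, <><>p is T. ✓
w5: p is T, <><>p is T. ✓
w6: p is T, <><>p is T. ✓
That's 5 of 7 worlds, so 5/7.

5/7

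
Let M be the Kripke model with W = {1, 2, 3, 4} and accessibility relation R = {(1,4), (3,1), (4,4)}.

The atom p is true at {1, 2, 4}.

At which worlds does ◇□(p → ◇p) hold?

{1, 3, 4}

1: successors {4}; □(p → ◇p) there: 4:T. ✓
2: no successors, so ◇□(p → ◇p) fails. ✗
3: successors {1}; □(p → ◇p) there: 1:T. ✓
4: successors {4}; □(p → ◇p) there: 4:T. ✓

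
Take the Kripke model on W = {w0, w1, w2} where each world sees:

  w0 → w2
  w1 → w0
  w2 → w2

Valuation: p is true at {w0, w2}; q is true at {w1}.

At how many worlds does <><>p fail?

0

w0: successors {w2}; <>p there: w2:T. ✓
w1: successors {w0}; <>p there: w0:T. ✓
w2: successors {w2}; <>p there: w2:T. ✓
Satisfying worlds: {w0, w1, w2}.
So <><>p fails at the other 0 worlds.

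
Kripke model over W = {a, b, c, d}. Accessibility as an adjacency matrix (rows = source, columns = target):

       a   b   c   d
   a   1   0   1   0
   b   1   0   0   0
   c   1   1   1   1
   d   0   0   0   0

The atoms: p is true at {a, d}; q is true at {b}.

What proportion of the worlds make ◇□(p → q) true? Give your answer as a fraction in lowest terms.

1/4

a: successors {a, c}; □(p → q) there: a:F, c:F. ✗
b: successors {a}; □(p → q) there: a:F. ✗
c: successors {a, b, c, d}; □(p → q) there: a:F, b:F, c:F, d:T. ✓
d: no successors, so ◇□(p → q) fails. ✗
That's 1 of 4 worlds, so 1/4.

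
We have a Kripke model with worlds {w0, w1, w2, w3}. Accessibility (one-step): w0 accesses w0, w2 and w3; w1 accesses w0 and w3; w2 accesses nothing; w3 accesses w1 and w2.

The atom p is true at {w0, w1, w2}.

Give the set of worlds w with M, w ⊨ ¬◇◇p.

{w2}

w0: ◇◇p is T. ✗
w1: ◇◇p is T. ✗
w2: ◇◇p is F. ✓
w3: ◇◇p is T. ✗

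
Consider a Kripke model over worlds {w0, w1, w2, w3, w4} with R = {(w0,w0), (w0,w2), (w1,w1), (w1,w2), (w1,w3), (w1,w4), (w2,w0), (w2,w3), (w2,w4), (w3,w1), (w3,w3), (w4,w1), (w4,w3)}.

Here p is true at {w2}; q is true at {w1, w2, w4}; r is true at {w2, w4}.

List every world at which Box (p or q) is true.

w0: successors {w0, w2}; p or q there: w0:F, w2:T. ✗
w1: successors {w1, w2, w3, w4}; p or q there: w1:T, w2:T, w3:F, w4:T. ✗
w2: successors {w0, w3, w4}; p or q there: w0:F, w3:F, w4:T. ✗
w3: successors {w1, w3}; p or q there: w1:T, w3:F. ✗
w4: successors {w1, w3}; p or q there: w1:T, w3:F. ✗

∅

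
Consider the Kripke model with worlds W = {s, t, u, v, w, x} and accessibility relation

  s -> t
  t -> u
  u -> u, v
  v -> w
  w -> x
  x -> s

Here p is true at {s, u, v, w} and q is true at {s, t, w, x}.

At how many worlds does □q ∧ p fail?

s: □q is T, p is T. ✓
t: □q is F, p is F. ✗
u: □q is F, p is T. ✗
v: □q is T, p is T. ✓
w: □q is T, p is T. ✓
x: □q is T, p is F. ✗
Satisfying worlds: {s, v, w}.
So □q ∧ p fails at the other 3 worlds.

3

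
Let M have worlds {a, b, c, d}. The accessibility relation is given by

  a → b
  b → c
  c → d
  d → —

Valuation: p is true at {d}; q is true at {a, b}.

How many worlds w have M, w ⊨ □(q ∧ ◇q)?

a: successors {b}; q ∧ ◇q there: b:F. ✗
b: successors {c}; q ∧ ◇q there: c:F. ✗
c: successors {d}; q ∧ ◇q there: d:F. ✗
d: no successors, so □(q ∧ ◇q) holds vacuously. ✓
Satisfying worlds: {d}.

1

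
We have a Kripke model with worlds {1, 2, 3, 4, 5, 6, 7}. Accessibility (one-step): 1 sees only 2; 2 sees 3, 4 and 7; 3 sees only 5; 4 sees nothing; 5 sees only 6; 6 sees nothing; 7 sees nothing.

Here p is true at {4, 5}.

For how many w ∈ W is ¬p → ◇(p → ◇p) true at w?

1: ¬p is T, ◇(p → ◇p) is T. ✓
2: ¬p is T, ◇(p → ◇p) is T. ✓
3: ¬p is T, ◇(p → ◇p) is F. ✗
4: ¬p is F, ◇(p → ◇p) is F. ✓
5: ¬p is F, ◇(p → ◇p) is T. ✓
6: ¬p is T, ◇(p → ◇p) is F. ✗
7: ¬p is T, ◇(p → ◇p) is F. ✗
Satisfying worlds: {1, 2, 4, 5}.

4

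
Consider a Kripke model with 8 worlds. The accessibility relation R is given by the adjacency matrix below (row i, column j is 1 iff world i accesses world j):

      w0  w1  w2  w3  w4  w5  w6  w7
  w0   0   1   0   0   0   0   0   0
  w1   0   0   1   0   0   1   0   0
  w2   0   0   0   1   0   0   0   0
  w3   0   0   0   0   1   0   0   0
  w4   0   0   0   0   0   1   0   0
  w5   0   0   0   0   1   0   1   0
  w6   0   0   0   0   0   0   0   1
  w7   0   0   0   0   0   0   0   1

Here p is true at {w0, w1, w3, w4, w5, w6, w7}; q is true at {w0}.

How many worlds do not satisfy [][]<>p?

w0: successors {w1}; []<>p there: w1:T. ✓
w1: successors {w2, w5}; []<>p there: w2:T, w5:T. ✓
w2: successors {w3}; []<>p there: w3:T. ✓
w3: successors {w4}; []<>p there: w4:T. ✓
w4: successors {w5}; []<>p there: w5:T. ✓
w5: successors {w4, w6}; []<>p there: w4:T, w6:T. ✓
w6: successors {w7}; []<>p there: w7:T. ✓
w7: successors {w7}; []<>p there: w7:T. ✓
Satisfying worlds: {w0, w1, w2, w3, w4, w5, w6, w7}.
So [][]<>p fails at the other 0 worlds.

0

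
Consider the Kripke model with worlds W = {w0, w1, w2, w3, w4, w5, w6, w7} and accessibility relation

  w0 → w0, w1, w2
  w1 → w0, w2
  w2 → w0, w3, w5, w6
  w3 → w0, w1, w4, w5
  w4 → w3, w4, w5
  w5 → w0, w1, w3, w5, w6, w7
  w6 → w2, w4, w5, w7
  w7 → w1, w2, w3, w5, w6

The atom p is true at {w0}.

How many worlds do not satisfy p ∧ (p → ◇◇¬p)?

7

w0: p is T, p → ◇◇¬p is T. ✓
w1: p is F, p → ◇◇¬p is T. ✗
w2: p is F, p → ◇◇¬p is T. ✗
w3: p is F, p → ◇◇¬p is T. ✗
w4: p is F, p → ◇◇¬p is T. ✗
w5: p is F, p → ◇◇¬p is T. ✗
w6: p is F, p → ◇◇¬p is T. ✗
w7: p is F, p → ◇◇¬p is T. ✗
Satisfying worlds: {w0}.
So p ∧ (p → ◇◇¬p) fails at the other 7 worlds.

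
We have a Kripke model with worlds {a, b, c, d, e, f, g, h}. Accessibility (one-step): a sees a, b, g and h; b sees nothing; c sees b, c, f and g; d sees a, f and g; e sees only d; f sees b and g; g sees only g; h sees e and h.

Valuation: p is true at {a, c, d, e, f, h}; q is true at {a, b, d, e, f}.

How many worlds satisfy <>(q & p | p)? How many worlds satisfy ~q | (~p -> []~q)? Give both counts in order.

5 and 8

For <>(q & p | p):
a: successors {a, b, g, h}; q & p | p there: a:T, b:F, g:F, h:T. ✓
b: no successors, so <>(q & p | p) fails. ✗
c: successors {b, c, f, g}; q & p | p there: b:F, c:T, f:T, g:F. ✓
d: successors {a, f, g}; q & p | p there: a:T, f:T, g:F. ✓
e: successors {d}; q & p | p there: d:T. ✓
f: successors {b, g}; q & p | p there: b:F, g:F. ✗
g: successors {g}; q & p | p there: g:F. ✗
h: successors {e, h}; q & p | p there: e:T, h:T. ✓
— 5 worlds.
For ~q | (~p -> []~q):
a: ~q is F, ~p -> []~q is T. ✓
b: ~q is F, ~p -> []~q is T. ✓
c: ~q is T, ~p -> []~q is T. ✓
d: ~q is F, ~p -> []~q is T. ✓
e: ~q is F, ~p -> []~q is T. ✓
f: ~q is F, ~p -> []~q is T. ✓
g: ~q is T, ~p -> []~q is T. ✓
h: ~q is T, ~p -> []~q is T. ✓
— 8 worlds.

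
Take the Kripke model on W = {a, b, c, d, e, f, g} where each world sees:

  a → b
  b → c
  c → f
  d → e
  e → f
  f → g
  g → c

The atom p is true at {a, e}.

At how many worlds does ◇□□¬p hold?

7

a: successors {b}; □□¬p there: b:T. ✓
b: successors {c}; □□¬p there: c:T. ✓
c: successors {f}; □□¬p there: f:T. ✓
d: successors {e}; □□¬p there: e:T. ✓
e: successors {f}; □□¬p there: f:T. ✓
f: successors {g}; □□¬p there: g:T. ✓
g: successors {c}; □□¬p there: c:T. ✓
Satisfying worlds: {a, b, c, d, e, f, g}.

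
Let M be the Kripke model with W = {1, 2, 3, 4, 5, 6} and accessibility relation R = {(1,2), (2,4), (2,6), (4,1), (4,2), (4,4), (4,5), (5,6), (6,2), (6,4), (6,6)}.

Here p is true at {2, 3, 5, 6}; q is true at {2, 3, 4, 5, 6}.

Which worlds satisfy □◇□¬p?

{3}

1: successors {2}; ◇□¬p there: 2:F. ✗
2: successors {4, 6}; ◇□¬p there: 4:F, 6:F. ✗
3: no successors, so □◇□¬p holds vacuously. ✓
4: successors {1, 2, 4, 5}; ◇□¬p there: 1:F, 2:F, 4:F, 5:F. ✗
5: successors {6}; ◇□¬p there: 6:F. ✗
6: successors {2, 4, 6}; ◇□¬p there: 2:F, 4:F, 6:F. ✗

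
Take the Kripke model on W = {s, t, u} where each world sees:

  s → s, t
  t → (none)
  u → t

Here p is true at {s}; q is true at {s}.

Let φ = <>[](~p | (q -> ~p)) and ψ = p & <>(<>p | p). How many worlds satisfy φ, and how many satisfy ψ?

2 and 1

For <>[](~p | (q -> ~p)):
s: successors {s, t}; [](~p | (q -> ~p)) there: s:F, t:T. ✓
t: no successors, so <>[](~p | (q -> ~p)) fails. ✗
u: successors {t}; [](~p | (q -> ~p)) there: t:T. ✓
— 2 worlds.
For p & <>(<>p | p):
s: p is T, <>(<>p | p) is T. ✓
t: p is F, <>(<>p | p) is F. ✗
u: p is F, <>(<>p | p) is F. ✗
— 1 world.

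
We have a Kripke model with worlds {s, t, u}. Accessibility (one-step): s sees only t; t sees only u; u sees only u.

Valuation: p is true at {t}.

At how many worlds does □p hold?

s: successors {t}; p there: t:T. ✓
t: successors {u}; p there: u:F. ✗
u: successors {u}; p there: u:F. ✗
Satisfying worlds: {s}.

1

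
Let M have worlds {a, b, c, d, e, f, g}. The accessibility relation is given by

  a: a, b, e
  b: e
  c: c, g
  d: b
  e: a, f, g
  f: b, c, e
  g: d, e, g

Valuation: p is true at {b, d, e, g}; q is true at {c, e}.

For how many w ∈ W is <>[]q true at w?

a: successors {a, b, e}; []q there: a:F, b:T, e:F. ✓
b: successors {e}; []q there: e:F. ✗
c: successors {c, g}; []q there: c:F, g:F. ✗
d: successors {b}; []q there: b:T. ✓
e: successors {a, f, g}; []q there: a:F, f:F, g:F. ✗
f: successors {b, c, e}; []q there: b:T, c:F, e:F. ✓
g: successors {d, e, g}; []q there: d:F, e:F, g:F. ✗
Satisfying worlds: {a, d, f}.

3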